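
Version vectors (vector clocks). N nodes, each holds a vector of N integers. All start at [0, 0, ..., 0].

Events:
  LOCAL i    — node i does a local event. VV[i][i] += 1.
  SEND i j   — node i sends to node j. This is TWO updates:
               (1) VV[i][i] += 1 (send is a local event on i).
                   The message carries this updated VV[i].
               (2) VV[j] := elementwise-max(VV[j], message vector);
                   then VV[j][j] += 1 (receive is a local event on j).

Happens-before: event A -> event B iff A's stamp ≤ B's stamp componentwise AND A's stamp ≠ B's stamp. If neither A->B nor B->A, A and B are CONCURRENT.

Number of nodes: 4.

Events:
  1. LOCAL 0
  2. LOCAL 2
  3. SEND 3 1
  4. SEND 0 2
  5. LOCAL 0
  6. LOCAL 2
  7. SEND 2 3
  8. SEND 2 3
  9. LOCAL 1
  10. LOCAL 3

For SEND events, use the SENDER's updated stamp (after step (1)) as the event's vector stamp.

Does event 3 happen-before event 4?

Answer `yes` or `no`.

Answer: no

Derivation:
Initial: VV[0]=[0, 0, 0, 0]
Initial: VV[1]=[0, 0, 0, 0]
Initial: VV[2]=[0, 0, 0, 0]
Initial: VV[3]=[0, 0, 0, 0]
Event 1: LOCAL 0: VV[0][0]++ -> VV[0]=[1, 0, 0, 0]
Event 2: LOCAL 2: VV[2][2]++ -> VV[2]=[0, 0, 1, 0]
Event 3: SEND 3->1: VV[3][3]++ -> VV[3]=[0, 0, 0, 1], msg_vec=[0, 0, 0, 1]; VV[1]=max(VV[1],msg_vec) then VV[1][1]++ -> VV[1]=[0, 1, 0, 1]
Event 4: SEND 0->2: VV[0][0]++ -> VV[0]=[2, 0, 0, 0], msg_vec=[2, 0, 0, 0]; VV[2]=max(VV[2],msg_vec) then VV[2][2]++ -> VV[2]=[2, 0, 2, 0]
Event 5: LOCAL 0: VV[0][0]++ -> VV[0]=[3, 0, 0, 0]
Event 6: LOCAL 2: VV[2][2]++ -> VV[2]=[2, 0, 3, 0]
Event 7: SEND 2->3: VV[2][2]++ -> VV[2]=[2, 0, 4, 0], msg_vec=[2, 0, 4, 0]; VV[3]=max(VV[3],msg_vec) then VV[3][3]++ -> VV[3]=[2, 0, 4, 2]
Event 8: SEND 2->3: VV[2][2]++ -> VV[2]=[2, 0, 5, 0], msg_vec=[2, 0, 5, 0]; VV[3]=max(VV[3],msg_vec) then VV[3][3]++ -> VV[3]=[2, 0, 5, 3]
Event 9: LOCAL 1: VV[1][1]++ -> VV[1]=[0, 2, 0, 1]
Event 10: LOCAL 3: VV[3][3]++ -> VV[3]=[2, 0, 5, 4]
Event 3 stamp: [0, 0, 0, 1]
Event 4 stamp: [2, 0, 0, 0]
[0, 0, 0, 1] <= [2, 0, 0, 0]? False. Equal? False. Happens-before: False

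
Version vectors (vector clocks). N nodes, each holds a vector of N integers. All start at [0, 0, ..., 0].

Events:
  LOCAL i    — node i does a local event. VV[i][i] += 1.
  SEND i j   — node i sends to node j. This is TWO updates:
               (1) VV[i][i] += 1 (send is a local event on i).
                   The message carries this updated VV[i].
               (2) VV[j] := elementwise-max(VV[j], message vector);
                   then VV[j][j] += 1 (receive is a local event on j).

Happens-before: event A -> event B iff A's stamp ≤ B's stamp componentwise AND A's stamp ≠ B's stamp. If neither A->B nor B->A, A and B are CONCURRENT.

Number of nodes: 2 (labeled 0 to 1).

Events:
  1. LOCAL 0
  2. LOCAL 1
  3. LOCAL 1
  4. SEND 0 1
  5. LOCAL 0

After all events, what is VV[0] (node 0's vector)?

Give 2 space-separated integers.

Initial: VV[0]=[0, 0]
Initial: VV[1]=[0, 0]
Event 1: LOCAL 0: VV[0][0]++ -> VV[0]=[1, 0]
Event 2: LOCAL 1: VV[1][1]++ -> VV[1]=[0, 1]
Event 3: LOCAL 1: VV[1][1]++ -> VV[1]=[0, 2]
Event 4: SEND 0->1: VV[0][0]++ -> VV[0]=[2, 0], msg_vec=[2, 0]; VV[1]=max(VV[1],msg_vec) then VV[1][1]++ -> VV[1]=[2, 3]
Event 5: LOCAL 0: VV[0][0]++ -> VV[0]=[3, 0]
Final vectors: VV[0]=[3, 0]; VV[1]=[2, 3]

Answer: 3 0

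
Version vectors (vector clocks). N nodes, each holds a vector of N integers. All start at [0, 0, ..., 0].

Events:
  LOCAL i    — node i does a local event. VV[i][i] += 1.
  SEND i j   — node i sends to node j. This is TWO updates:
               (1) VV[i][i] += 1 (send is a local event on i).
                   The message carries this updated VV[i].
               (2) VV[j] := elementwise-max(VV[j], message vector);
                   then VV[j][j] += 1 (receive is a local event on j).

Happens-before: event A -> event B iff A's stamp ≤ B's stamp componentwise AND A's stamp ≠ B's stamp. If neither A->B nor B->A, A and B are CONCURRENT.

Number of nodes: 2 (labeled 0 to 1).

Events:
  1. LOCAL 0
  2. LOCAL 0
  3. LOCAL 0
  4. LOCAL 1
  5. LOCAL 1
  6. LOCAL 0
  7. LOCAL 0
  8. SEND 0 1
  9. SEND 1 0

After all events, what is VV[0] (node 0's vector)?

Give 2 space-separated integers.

Initial: VV[0]=[0, 0]
Initial: VV[1]=[0, 0]
Event 1: LOCAL 0: VV[0][0]++ -> VV[0]=[1, 0]
Event 2: LOCAL 0: VV[0][0]++ -> VV[0]=[2, 0]
Event 3: LOCAL 0: VV[0][0]++ -> VV[0]=[3, 0]
Event 4: LOCAL 1: VV[1][1]++ -> VV[1]=[0, 1]
Event 5: LOCAL 1: VV[1][1]++ -> VV[1]=[0, 2]
Event 6: LOCAL 0: VV[0][0]++ -> VV[0]=[4, 0]
Event 7: LOCAL 0: VV[0][0]++ -> VV[0]=[5, 0]
Event 8: SEND 0->1: VV[0][0]++ -> VV[0]=[6, 0], msg_vec=[6, 0]; VV[1]=max(VV[1],msg_vec) then VV[1][1]++ -> VV[1]=[6, 3]
Event 9: SEND 1->0: VV[1][1]++ -> VV[1]=[6, 4], msg_vec=[6, 4]; VV[0]=max(VV[0],msg_vec) then VV[0][0]++ -> VV[0]=[7, 4]
Final vectors: VV[0]=[7, 4]; VV[1]=[6, 4]

Answer: 7 4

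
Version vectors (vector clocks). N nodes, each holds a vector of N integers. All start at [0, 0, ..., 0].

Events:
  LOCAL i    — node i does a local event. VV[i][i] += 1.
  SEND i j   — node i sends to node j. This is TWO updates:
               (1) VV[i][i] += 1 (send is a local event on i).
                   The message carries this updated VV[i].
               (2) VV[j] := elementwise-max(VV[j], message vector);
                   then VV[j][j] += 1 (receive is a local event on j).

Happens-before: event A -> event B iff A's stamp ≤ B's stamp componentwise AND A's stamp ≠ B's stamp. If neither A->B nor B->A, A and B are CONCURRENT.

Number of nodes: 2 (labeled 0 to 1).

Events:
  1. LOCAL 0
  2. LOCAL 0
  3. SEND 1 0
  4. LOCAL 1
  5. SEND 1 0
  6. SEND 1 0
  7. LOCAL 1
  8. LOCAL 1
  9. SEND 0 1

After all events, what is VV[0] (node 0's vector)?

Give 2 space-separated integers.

Initial: VV[0]=[0, 0]
Initial: VV[1]=[0, 0]
Event 1: LOCAL 0: VV[0][0]++ -> VV[0]=[1, 0]
Event 2: LOCAL 0: VV[0][0]++ -> VV[0]=[2, 0]
Event 3: SEND 1->0: VV[1][1]++ -> VV[1]=[0, 1], msg_vec=[0, 1]; VV[0]=max(VV[0],msg_vec) then VV[0][0]++ -> VV[0]=[3, 1]
Event 4: LOCAL 1: VV[1][1]++ -> VV[1]=[0, 2]
Event 5: SEND 1->0: VV[1][1]++ -> VV[1]=[0, 3], msg_vec=[0, 3]; VV[0]=max(VV[0],msg_vec) then VV[0][0]++ -> VV[0]=[4, 3]
Event 6: SEND 1->0: VV[1][1]++ -> VV[1]=[0, 4], msg_vec=[0, 4]; VV[0]=max(VV[0],msg_vec) then VV[0][0]++ -> VV[0]=[5, 4]
Event 7: LOCAL 1: VV[1][1]++ -> VV[1]=[0, 5]
Event 8: LOCAL 1: VV[1][1]++ -> VV[1]=[0, 6]
Event 9: SEND 0->1: VV[0][0]++ -> VV[0]=[6, 4], msg_vec=[6, 4]; VV[1]=max(VV[1],msg_vec) then VV[1][1]++ -> VV[1]=[6, 7]
Final vectors: VV[0]=[6, 4]; VV[1]=[6, 7]

Answer: 6 4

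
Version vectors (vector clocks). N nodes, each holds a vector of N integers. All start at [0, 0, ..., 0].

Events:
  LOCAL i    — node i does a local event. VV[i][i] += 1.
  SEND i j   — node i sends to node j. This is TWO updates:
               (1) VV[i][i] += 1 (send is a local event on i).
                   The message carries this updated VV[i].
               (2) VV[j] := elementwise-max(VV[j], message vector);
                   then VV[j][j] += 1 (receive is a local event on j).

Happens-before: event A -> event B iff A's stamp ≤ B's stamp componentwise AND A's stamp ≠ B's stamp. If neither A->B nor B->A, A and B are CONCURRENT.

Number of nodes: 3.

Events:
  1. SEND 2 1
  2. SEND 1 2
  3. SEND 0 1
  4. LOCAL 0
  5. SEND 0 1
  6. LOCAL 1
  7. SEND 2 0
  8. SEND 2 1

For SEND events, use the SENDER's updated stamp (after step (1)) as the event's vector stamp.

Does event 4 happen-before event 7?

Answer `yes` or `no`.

Initial: VV[0]=[0, 0, 0]
Initial: VV[1]=[0, 0, 0]
Initial: VV[2]=[0, 0, 0]
Event 1: SEND 2->1: VV[2][2]++ -> VV[2]=[0, 0, 1], msg_vec=[0, 0, 1]; VV[1]=max(VV[1],msg_vec) then VV[1][1]++ -> VV[1]=[0, 1, 1]
Event 2: SEND 1->2: VV[1][1]++ -> VV[1]=[0, 2, 1], msg_vec=[0, 2, 1]; VV[2]=max(VV[2],msg_vec) then VV[2][2]++ -> VV[2]=[0, 2, 2]
Event 3: SEND 0->1: VV[0][0]++ -> VV[0]=[1, 0, 0], msg_vec=[1, 0, 0]; VV[1]=max(VV[1],msg_vec) then VV[1][1]++ -> VV[1]=[1, 3, 1]
Event 4: LOCAL 0: VV[0][0]++ -> VV[0]=[2, 0, 0]
Event 5: SEND 0->1: VV[0][0]++ -> VV[0]=[3, 0, 0], msg_vec=[3, 0, 0]; VV[1]=max(VV[1],msg_vec) then VV[1][1]++ -> VV[1]=[3, 4, 1]
Event 6: LOCAL 1: VV[1][1]++ -> VV[1]=[3, 5, 1]
Event 7: SEND 2->0: VV[2][2]++ -> VV[2]=[0, 2, 3], msg_vec=[0, 2, 3]; VV[0]=max(VV[0],msg_vec) then VV[0][0]++ -> VV[0]=[4, 2, 3]
Event 8: SEND 2->1: VV[2][2]++ -> VV[2]=[0, 2, 4], msg_vec=[0, 2, 4]; VV[1]=max(VV[1],msg_vec) then VV[1][1]++ -> VV[1]=[3, 6, 4]
Event 4 stamp: [2, 0, 0]
Event 7 stamp: [0, 2, 3]
[2, 0, 0] <= [0, 2, 3]? False. Equal? False. Happens-before: False

Answer: no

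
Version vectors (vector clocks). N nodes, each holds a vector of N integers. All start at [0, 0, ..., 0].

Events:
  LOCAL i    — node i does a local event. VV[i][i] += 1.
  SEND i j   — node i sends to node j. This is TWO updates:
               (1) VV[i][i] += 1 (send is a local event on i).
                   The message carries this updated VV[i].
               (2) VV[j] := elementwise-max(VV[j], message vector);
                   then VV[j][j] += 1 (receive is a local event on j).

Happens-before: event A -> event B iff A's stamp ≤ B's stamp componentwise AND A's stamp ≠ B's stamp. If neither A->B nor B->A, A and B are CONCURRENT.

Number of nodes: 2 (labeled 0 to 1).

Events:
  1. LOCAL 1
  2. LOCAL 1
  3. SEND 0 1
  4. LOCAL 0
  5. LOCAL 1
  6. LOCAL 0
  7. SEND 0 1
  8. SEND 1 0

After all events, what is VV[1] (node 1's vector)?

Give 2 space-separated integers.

Initial: VV[0]=[0, 0]
Initial: VV[1]=[0, 0]
Event 1: LOCAL 1: VV[1][1]++ -> VV[1]=[0, 1]
Event 2: LOCAL 1: VV[1][1]++ -> VV[1]=[0, 2]
Event 3: SEND 0->1: VV[0][0]++ -> VV[0]=[1, 0], msg_vec=[1, 0]; VV[1]=max(VV[1],msg_vec) then VV[1][1]++ -> VV[1]=[1, 3]
Event 4: LOCAL 0: VV[0][0]++ -> VV[0]=[2, 0]
Event 5: LOCAL 1: VV[1][1]++ -> VV[1]=[1, 4]
Event 6: LOCAL 0: VV[0][0]++ -> VV[0]=[3, 0]
Event 7: SEND 0->1: VV[0][0]++ -> VV[0]=[4, 0], msg_vec=[4, 0]; VV[1]=max(VV[1],msg_vec) then VV[1][1]++ -> VV[1]=[4, 5]
Event 8: SEND 1->0: VV[1][1]++ -> VV[1]=[4, 6], msg_vec=[4, 6]; VV[0]=max(VV[0],msg_vec) then VV[0][0]++ -> VV[0]=[5, 6]
Final vectors: VV[0]=[5, 6]; VV[1]=[4, 6]

Answer: 4 6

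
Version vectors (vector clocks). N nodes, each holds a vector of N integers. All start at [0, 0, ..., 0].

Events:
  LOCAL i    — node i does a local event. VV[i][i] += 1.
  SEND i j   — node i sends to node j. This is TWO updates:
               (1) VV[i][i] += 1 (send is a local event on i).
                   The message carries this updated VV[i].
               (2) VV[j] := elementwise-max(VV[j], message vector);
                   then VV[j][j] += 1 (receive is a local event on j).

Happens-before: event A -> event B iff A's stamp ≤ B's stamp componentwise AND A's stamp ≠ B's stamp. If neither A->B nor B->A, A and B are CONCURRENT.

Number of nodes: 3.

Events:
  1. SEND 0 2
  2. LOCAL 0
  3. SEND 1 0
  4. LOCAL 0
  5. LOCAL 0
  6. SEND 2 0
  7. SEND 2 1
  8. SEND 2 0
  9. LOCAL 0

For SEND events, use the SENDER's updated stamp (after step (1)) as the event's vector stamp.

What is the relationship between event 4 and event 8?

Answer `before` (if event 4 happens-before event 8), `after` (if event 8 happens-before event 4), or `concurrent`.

Initial: VV[0]=[0, 0, 0]
Initial: VV[1]=[0, 0, 0]
Initial: VV[2]=[0, 0, 0]
Event 1: SEND 0->2: VV[0][0]++ -> VV[0]=[1, 0, 0], msg_vec=[1, 0, 0]; VV[2]=max(VV[2],msg_vec) then VV[2][2]++ -> VV[2]=[1, 0, 1]
Event 2: LOCAL 0: VV[0][0]++ -> VV[0]=[2, 0, 0]
Event 3: SEND 1->0: VV[1][1]++ -> VV[1]=[0, 1, 0], msg_vec=[0, 1, 0]; VV[0]=max(VV[0],msg_vec) then VV[0][0]++ -> VV[0]=[3, 1, 0]
Event 4: LOCAL 0: VV[0][0]++ -> VV[0]=[4, 1, 0]
Event 5: LOCAL 0: VV[0][0]++ -> VV[0]=[5, 1, 0]
Event 6: SEND 2->0: VV[2][2]++ -> VV[2]=[1, 0, 2], msg_vec=[1, 0, 2]; VV[0]=max(VV[0],msg_vec) then VV[0][0]++ -> VV[0]=[6, 1, 2]
Event 7: SEND 2->1: VV[2][2]++ -> VV[2]=[1, 0, 3], msg_vec=[1, 0, 3]; VV[1]=max(VV[1],msg_vec) then VV[1][1]++ -> VV[1]=[1, 2, 3]
Event 8: SEND 2->0: VV[2][2]++ -> VV[2]=[1, 0, 4], msg_vec=[1, 0, 4]; VV[0]=max(VV[0],msg_vec) then VV[0][0]++ -> VV[0]=[7, 1, 4]
Event 9: LOCAL 0: VV[0][0]++ -> VV[0]=[8, 1, 4]
Event 4 stamp: [4, 1, 0]
Event 8 stamp: [1, 0, 4]
[4, 1, 0] <= [1, 0, 4]? False
[1, 0, 4] <= [4, 1, 0]? False
Relation: concurrent

Answer: concurrent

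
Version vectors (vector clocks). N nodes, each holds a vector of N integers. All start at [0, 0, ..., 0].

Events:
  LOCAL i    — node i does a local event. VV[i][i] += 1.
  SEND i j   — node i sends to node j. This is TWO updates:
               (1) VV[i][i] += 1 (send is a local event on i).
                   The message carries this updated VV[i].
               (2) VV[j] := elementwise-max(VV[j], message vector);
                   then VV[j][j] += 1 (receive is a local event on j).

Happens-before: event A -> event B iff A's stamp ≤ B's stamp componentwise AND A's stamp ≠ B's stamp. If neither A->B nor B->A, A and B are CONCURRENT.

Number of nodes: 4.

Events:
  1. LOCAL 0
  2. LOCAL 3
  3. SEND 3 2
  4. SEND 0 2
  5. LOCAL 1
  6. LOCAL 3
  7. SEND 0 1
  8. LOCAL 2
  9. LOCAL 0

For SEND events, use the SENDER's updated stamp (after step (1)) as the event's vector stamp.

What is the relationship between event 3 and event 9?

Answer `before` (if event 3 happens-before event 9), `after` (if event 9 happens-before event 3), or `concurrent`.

Answer: concurrent

Derivation:
Initial: VV[0]=[0, 0, 0, 0]
Initial: VV[1]=[0, 0, 0, 0]
Initial: VV[2]=[0, 0, 0, 0]
Initial: VV[3]=[0, 0, 0, 0]
Event 1: LOCAL 0: VV[0][0]++ -> VV[0]=[1, 0, 0, 0]
Event 2: LOCAL 3: VV[3][3]++ -> VV[3]=[0, 0, 0, 1]
Event 3: SEND 3->2: VV[3][3]++ -> VV[3]=[0, 0, 0, 2], msg_vec=[0, 0, 0, 2]; VV[2]=max(VV[2],msg_vec) then VV[2][2]++ -> VV[2]=[0, 0, 1, 2]
Event 4: SEND 0->2: VV[0][0]++ -> VV[0]=[2, 0, 0, 0], msg_vec=[2, 0, 0, 0]; VV[2]=max(VV[2],msg_vec) then VV[2][2]++ -> VV[2]=[2, 0, 2, 2]
Event 5: LOCAL 1: VV[1][1]++ -> VV[1]=[0, 1, 0, 0]
Event 6: LOCAL 3: VV[3][3]++ -> VV[3]=[0, 0, 0, 3]
Event 7: SEND 0->1: VV[0][0]++ -> VV[0]=[3, 0, 0, 0], msg_vec=[3, 0, 0, 0]; VV[1]=max(VV[1],msg_vec) then VV[1][1]++ -> VV[1]=[3, 2, 0, 0]
Event 8: LOCAL 2: VV[2][2]++ -> VV[2]=[2, 0, 3, 2]
Event 9: LOCAL 0: VV[0][0]++ -> VV[0]=[4, 0, 0, 0]
Event 3 stamp: [0, 0, 0, 2]
Event 9 stamp: [4, 0, 0, 0]
[0, 0, 0, 2] <= [4, 0, 0, 0]? False
[4, 0, 0, 0] <= [0, 0, 0, 2]? False
Relation: concurrent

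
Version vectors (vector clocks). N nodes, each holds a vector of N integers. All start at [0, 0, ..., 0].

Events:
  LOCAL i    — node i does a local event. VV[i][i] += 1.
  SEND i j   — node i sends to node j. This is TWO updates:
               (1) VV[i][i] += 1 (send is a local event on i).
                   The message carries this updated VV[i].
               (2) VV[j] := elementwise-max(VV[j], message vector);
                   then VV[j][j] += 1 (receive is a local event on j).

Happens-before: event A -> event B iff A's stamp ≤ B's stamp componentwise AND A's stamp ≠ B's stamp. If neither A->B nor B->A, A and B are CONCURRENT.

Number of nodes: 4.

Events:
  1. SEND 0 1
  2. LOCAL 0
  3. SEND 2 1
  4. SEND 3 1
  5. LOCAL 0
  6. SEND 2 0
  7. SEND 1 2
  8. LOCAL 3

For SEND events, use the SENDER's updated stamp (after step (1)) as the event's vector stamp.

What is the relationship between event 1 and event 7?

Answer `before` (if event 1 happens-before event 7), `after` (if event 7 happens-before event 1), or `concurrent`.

Initial: VV[0]=[0, 0, 0, 0]
Initial: VV[1]=[0, 0, 0, 0]
Initial: VV[2]=[0, 0, 0, 0]
Initial: VV[3]=[0, 0, 0, 0]
Event 1: SEND 0->1: VV[0][0]++ -> VV[0]=[1, 0, 0, 0], msg_vec=[1, 0, 0, 0]; VV[1]=max(VV[1],msg_vec) then VV[1][1]++ -> VV[1]=[1, 1, 0, 0]
Event 2: LOCAL 0: VV[0][0]++ -> VV[0]=[2, 0, 0, 0]
Event 3: SEND 2->1: VV[2][2]++ -> VV[2]=[0, 0, 1, 0], msg_vec=[0, 0, 1, 0]; VV[1]=max(VV[1],msg_vec) then VV[1][1]++ -> VV[1]=[1, 2, 1, 0]
Event 4: SEND 3->1: VV[3][3]++ -> VV[3]=[0, 0, 0, 1], msg_vec=[0, 0, 0, 1]; VV[1]=max(VV[1],msg_vec) then VV[1][1]++ -> VV[1]=[1, 3, 1, 1]
Event 5: LOCAL 0: VV[0][0]++ -> VV[0]=[3, 0, 0, 0]
Event 6: SEND 2->0: VV[2][2]++ -> VV[2]=[0, 0, 2, 0], msg_vec=[0, 0, 2, 0]; VV[0]=max(VV[0],msg_vec) then VV[0][0]++ -> VV[0]=[4, 0, 2, 0]
Event 7: SEND 1->2: VV[1][1]++ -> VV[1]=[1, 4, 1, 1], msg_vec=[1, 4, 1, 1]; VV[2]=max(VV[2],msg_vec) then VV[2][2]++ -> VV[2]=[1, 4, 3, 1]
Event 8: LOCAL 3: VV[3][3]++ -> VV[3]=[0, 0, 0, 2]
Event 1 stamp: [1, 0, 0, 0]
Event 7 stamp: [1, 4, 1, 1]
[1, 0, 0, 0] <= [1, 4, 1, 1]? True
[1, 4, 1, 1] <= [1, 0, 0, 0]? False
Relation: before

Answer: before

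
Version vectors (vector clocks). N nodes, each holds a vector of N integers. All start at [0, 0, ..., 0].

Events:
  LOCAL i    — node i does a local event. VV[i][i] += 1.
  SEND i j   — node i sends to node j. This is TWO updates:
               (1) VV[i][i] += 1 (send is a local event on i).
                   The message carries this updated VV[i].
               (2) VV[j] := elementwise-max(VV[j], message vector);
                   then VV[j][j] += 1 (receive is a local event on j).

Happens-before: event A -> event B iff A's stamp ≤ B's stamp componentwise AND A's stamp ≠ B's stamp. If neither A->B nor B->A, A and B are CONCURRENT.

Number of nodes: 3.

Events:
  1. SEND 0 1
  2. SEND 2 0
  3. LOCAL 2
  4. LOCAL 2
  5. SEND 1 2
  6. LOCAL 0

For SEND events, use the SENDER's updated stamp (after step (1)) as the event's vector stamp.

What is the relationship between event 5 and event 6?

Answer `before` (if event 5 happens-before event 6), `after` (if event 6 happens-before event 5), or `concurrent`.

Answer: concurrent

Derivation:
Initial: VV[0]=[0, 0, 0]
Initial: VV[1]=[0, 0, 0]
Initial: VV[2]=[0, 0, 0]
Event 1: SEND 0->1: VV[0][0]++ -> VV[0]=[1, 0, 0], msg_vec=[1, 0, 0]; VV[1]=max(VV[1],msg_vec) then VV[1][1]++ -> VV[1]=[1, 1, 0]
Event 2: SEND 2->0: VV[2][2]++ -> VV[2]=[0, 0, 1], msg_vec=[0, 0, 1]; VV[0]=max(VV[0],msg_vec) then VV[0][0]++ -> VV[0]=[2, 0, 1]
Event 3: LOCAL 2: VV[2][2]++ -> VV[2]=[0, 0, 2]
Event 4: LOCAL 2: VV[2][2]++ -> VV[2]=[0, 0, 3]
Event 5: SEND 1->2: VV[1][1]++ -> VV[1]=[1, 2, 0], msg_vec=[1, 2, 0]; VV[2]=max(VV[2],msg_vec) then VV[2][2]++ -> VV[2]=[1, 2, 4]
Event 6: LOCAL 0: VV[0][0]++ -> VV[0]=[3, 0, 1]
Event 5 stamp: [1, 2, 0]
Event 6 stamp: [3, 0, 1]
[1, 2, 0] <= [3, 0, 1]? False
[3, 0, 1] <= [1, 2, 0]? False
Relation: concurrent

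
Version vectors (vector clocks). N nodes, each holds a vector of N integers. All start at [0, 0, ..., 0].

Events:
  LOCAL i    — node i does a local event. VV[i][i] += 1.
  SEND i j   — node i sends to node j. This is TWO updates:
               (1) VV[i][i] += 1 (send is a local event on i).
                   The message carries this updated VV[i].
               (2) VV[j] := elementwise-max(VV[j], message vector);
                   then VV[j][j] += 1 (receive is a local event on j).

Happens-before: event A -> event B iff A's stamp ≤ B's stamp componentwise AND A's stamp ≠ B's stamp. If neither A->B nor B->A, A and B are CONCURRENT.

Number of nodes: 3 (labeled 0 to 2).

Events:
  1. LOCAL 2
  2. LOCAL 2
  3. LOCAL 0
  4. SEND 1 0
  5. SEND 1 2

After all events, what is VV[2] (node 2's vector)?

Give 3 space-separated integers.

Initial: VV[0]=[0, 0, 0]
Initial: VV[1]=[0, 0, 0]
Initial: VV[2]=[0, 0, 0]
Event 1: LOCAL 2: VV[2][2]++ -> VV[2]=[0, 0, 1]
Event 2: LOCAL 2: VV[2][2]++ -> VV[2]=[0, 0, 2]
Event 3: LOCAL 0: VV[0][0]++ -> VV[0]=[1, 0, 0]
Event 4: SEND 1->0: VV[1][1]++ -> VV[1]=[0, 1, 0], msg_vec=[0, 1, 0]; VV[0]=max(VV[0],msg_vec) then VV[0][0]++ -> VV[0]=[2, 1, 0]
Event 5: SEND 1->2: VV[1][1]++ -> VV[1]=[0, 2, 0], msg_vec=[0, 2, 0]; VV[2]=max(VV[2],msg_vec) then VV[2][2]++ -> VV[2]=[0, 2, 3]
Final vectors: VV[0]=[2, 1, 0]; VV[1]=[0, 2, 0]; VV[2]=[0, 2, 3]

Answer: 0 2 3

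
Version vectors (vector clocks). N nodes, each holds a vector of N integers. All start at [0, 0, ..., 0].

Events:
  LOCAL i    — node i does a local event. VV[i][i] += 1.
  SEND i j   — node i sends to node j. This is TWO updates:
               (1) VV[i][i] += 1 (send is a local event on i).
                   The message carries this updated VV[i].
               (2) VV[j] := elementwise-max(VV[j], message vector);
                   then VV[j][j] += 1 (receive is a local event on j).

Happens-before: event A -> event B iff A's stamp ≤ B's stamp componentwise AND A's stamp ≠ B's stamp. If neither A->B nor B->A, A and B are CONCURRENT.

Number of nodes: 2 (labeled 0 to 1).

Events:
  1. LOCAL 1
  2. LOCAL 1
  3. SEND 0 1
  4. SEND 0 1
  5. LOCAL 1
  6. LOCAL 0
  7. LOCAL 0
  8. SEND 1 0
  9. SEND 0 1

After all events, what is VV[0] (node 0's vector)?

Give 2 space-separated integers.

Initial: VV[0]=[0, 0]
Initial: VV[1]=[0, 0]
Event 1: LOCAL 1: VV[1][1]++ -> VV[1]=[0, 1]
Event 2: LOCAL 1: VV[1][1]++ -> VV[1]=[0, 2]
Event 3: SEND 0->1: VV[0][0]++ -> VV[0]=[1, 0], msg_vec=[1, 0]; VV[1]=max(VV[1],msg_vec) then VV[1][1]++ -> VV[1]=[1, 3]
Event 4: SEND 0->1: VV[0][0]++ -> VV[0]=[2, 0], msg_vec=[2, 0]; VV[1]=max(VV[1],msg_vec) then VV[1][1]++ -> VV[1]=[2, 4]
Event 5: LOCAL 1: VV[1][1]++ -> VV[1]=[2, 5]
Event 6: LOCAL 0: VV[0][0]++ -> VV[0]=[3, 0]
Event 7: LOCAL 0: VV[0][0]++ -> VV[0]=[4, 0]
Event 8: SEND 1->0: VV[1][1]++ -> VV[1]=[2, 6], msg_vec=[2, 6]; VV[0]=max(VV[0],msg_vec) then VV[0][0]++ -> VV[0]=[5, 6]
Event 9: SEND 0->1: VV[0][0]++ -> VV[0]=[6, 6], msg_vec=[6, 6]; VV[1]=max(VV[1],msg_vec) then VV[1][1]++ -> VV[1]=[6, 7]
Final vectors: VV[0]=[6, 6]; VV[1]=[6, 7]

Answer: 6 6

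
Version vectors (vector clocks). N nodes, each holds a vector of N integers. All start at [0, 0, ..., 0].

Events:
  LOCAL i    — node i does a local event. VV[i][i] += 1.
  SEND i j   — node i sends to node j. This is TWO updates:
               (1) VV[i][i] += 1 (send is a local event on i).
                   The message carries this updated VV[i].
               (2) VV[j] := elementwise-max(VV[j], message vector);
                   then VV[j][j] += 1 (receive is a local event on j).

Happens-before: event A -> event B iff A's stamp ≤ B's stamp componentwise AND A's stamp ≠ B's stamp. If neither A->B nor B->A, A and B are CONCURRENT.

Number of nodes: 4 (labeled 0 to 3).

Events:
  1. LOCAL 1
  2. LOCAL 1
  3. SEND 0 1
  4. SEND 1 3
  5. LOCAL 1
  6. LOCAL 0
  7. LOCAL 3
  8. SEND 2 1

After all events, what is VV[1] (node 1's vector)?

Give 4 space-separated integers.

Answer: 1 6 1 0

Derivation:
Initial: VV[0]=[0, 0, 0, 0]
Initial: VV[1]=[0, 0, 0, 0]
Initial: VV[2]=[0, 0, 0, 0]
Initial: VV[3]=[0, 0, 0, 0]
Event 1: LOCAL 1: VV[1][1]++ -> VV[1]=[0, 1, 0, 0]
Event 2: LOCAL 1: VV[1][1]++ -> VV[1]=[0, 2, 0, 0]
Event 3: SEND 0->1: VV[0][0]++ -> VV[0]=[1, 0, 0, 0], msg_vec=[1, 0, 0, 0]; VV[1]=max(VV[1],msg_vec) then VV[1][1]++ -> VV[1]=[1, 3, 0, 0]
Event 4: SEND 1->3: VV[1][1]++ -> VV[1]=[1, 4, 0, 0], msg_vec=[1, 4, 0, 0]; VV[3]=max(VV[3],msg_vec) then VV[3][3]++ -> VV[3]=[1, 4, 0, 1]
Event 5: LOCAL 1: VV[1][1]++ -> VV[1]=[1, 5, 0, 0]
Event 6: LOCAL 0: VV[0][0]++ -> VV[0]=[2, 0, 0, 0]
Event 7: LOCAL 3: VV[3][3]++ -> VV[3]=[1, 4, 0, 2]
Event 8: SEND 2->1: VV[2][2]++ -> VV[2]=[0, 0, 1, 0], msg_vec=[0, 0, 1, 0]; VV[1]=max(VV[1],msg_vec) then VV[1][1]++ -> VV[1]=[1, 6, 1, 0]
Final vectors: VV[0]=[2, 0, 0, 0]; VV[1]=[1, 6, 1, 0]; VV[2]=[0, 0, 1, 0]; VV[3]=[1, 4, 0, 2]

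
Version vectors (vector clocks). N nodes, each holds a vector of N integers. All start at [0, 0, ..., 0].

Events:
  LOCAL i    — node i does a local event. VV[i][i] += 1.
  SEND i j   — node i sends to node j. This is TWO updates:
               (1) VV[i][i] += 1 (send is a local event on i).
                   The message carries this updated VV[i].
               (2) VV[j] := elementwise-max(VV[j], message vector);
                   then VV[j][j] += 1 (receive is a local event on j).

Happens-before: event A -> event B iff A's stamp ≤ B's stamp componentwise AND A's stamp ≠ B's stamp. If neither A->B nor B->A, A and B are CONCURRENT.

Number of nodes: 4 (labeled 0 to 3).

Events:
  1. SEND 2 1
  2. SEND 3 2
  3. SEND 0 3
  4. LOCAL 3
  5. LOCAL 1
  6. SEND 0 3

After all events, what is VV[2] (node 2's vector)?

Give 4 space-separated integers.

Initial: VV[0]=[0, 0, 0, 0]
Initial: VV[1]=[0, 0, 0, 0]
Initial: VV[2]=[0, 0, 0, 0]
Initial: VV[3]=[0, 0, 0, 0]
Event 1: SEND 2->1: VV[2][2]++ -> VV[2]=[0, 0, 1, 0], msg_vec=[0, 0, 1, 0]; VV[1]=max(VV[1],msg_vec) then VV[1][1]++ -> VV[1]=[0, 1, 1, 0]
Event 2: SEND 3->2: VV[3][3]++ -> VV[3]=[0, 0, 0, 1], msg_vec=[0, 0, 0, 1]; VV[2]=max(VV[2],msg_vec) then VV[2][2]++ -> VV[2]=[0, 0, 2, 1]
Event 3: SEND 0->3: VV[0][0]++ -> VV[0]=[1, 0, 0, 0], msg_vec=[1, 0, 0, 0]; VV[3]=max(VV[3],msg_vec) then VV[3][3]++ -> VV[3]=[1, 0, 0, 2]
Event 4: LOCAL 3: VV[3][3]++ -> VV[3]=[1, 0, 0, 3]
Event 5: LOCAL 1: VV[1][1]++ -> VV[1]=[0, 2, 1, 0]
Event 6: SEND 0->3: VV[0][0]++ -> VV[0]=[2, 0, 0, 0], msg_vec=[2, 0, 0, 0]; VV[3]=max(VV[3],msg_vec) then VV[3][3]++ -> VV[3]=[2, 0, 0, 4]
Final vectors: VV[0]=[2, 0, 0, 0]; VV[1]=[0, 2, 1, 0]; VV[2]=[0, 0, 2, 1]; VV[3]=[2, 0, 0, 4]

Answer: 0 0 2 1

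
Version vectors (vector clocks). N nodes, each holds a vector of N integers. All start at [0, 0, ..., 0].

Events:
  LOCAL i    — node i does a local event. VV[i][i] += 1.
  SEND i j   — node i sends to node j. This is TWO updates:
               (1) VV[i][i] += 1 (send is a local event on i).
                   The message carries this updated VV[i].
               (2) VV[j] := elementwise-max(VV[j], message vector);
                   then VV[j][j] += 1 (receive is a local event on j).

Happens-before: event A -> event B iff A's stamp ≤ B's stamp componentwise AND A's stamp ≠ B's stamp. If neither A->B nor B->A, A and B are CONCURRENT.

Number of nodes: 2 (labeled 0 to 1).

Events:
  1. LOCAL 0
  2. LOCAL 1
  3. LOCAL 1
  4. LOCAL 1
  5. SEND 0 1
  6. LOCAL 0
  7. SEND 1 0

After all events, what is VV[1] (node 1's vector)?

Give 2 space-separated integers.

Initial: VV[0]=[0, 0]
Initial: VV[1]=[0, 0]
Event 1: LOCAL 0: VV[0][0]++ -> VV[0]=[1, 0]
Event 2: LOCAL 1: VV[1][1]++ -> VV[1]=[0, 1]
Event 3: LOCAL 1: VV[1][1]++ -> VV[1]=[0, 2]
Event 4: LOCAL 1: VV[1][1]++ -> VV[1]=[0, 3]
Event 5: SEND 0->1: VV[0][0]++ -> VV[0]=[2, 0], msg_vec=[2, 0]; VV[1]=max(VV[1],msg_vec) then VV[1][1]++ -> VV[1]=[2, 4]
Event 6: LOCAL 0: VV[0][0]++ -> VV[0]=[3, 0]
Event 7: SEND 1->0: VV[1][1]++ -> VV[1]=[2, 5], msg_vec=[2, 5]; VV[0]=max(VV[0],msg_vec) then VV[0][0]++ -> VV[0]=[4, 5]
Final vectors: VV[0]=[4, 5]; VV[1]=[2, 5]

Answer: 2 5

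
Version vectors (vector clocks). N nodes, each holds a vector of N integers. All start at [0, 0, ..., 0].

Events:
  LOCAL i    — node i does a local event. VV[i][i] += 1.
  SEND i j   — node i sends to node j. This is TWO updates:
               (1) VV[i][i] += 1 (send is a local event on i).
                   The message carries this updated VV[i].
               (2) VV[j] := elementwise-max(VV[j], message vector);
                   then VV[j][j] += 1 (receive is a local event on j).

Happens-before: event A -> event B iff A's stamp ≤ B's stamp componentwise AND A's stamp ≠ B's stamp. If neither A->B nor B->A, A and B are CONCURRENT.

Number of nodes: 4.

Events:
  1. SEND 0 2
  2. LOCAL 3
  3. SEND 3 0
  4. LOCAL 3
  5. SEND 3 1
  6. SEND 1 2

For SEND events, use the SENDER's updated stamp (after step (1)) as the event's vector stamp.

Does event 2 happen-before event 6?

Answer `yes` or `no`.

Initial: VV[0]=[0, 0, 0, 0]
Initial: VV[1]=[0, 0, 0, 0]
Initial: VV[2]=[0, 0, 0, 0]
Initial: VV[3]=[0, 0, 0, 0]
Event 1: SEND 0->2: VV[0][0]++ -> VV[0]=[1, 0, 0, 0], msg_vec=[1, 0, 0, 0]; VV[2]=max(VV[2],msg_vec) then VV[2][2]++ -> VV[2]=[1, 0, 1, 0]
Event 2: LOCAL 3: VV[3][3]++ -> VV[3]=[0, 0, 0, 1]
Event 3: SEND 3->0: VV[3][3]++ -> VV[3]=[0, 0, 0, 2], msg_vec=[0, 0, 0, 2]; VV[0]=max(VV[0],msg_vec) then VV[0][0]++ -> VV[0]=[2, 0, 0, 2]
Event 4: LOCAL 3: VV[3][3]++ -> VV[3]=[0, 0, 0, 3]
Event 5: SEND 3->1: VV[3][3]++ -> VV[3]=[0, 0, 0, 4], msg_vec=[0, 0, 0, 4]; VV[1]=max(VV[1],msg_vec) then VV[1][1]++ -> VV[1]=[0, 1, 0, 4]
Event 6: SEND 1->2: VV[1][1]++ -> VV[1]=[0, 2, 0, 4], msg_vec=[0, 2, 0, 4]; VV[2]=max(VV[2],msg_vec) then VV[2][2]++ -> VV[2]=[1, 2, 2, 4]
Event 2 stamp: [0, 0, 0, 1]
Event 6 stamp: [0, 2, 0, 4]
[0, 0, 0, 1] <= [0, 2, 0, 4]? True. Equal? False. Happens-before: True

Answer: yes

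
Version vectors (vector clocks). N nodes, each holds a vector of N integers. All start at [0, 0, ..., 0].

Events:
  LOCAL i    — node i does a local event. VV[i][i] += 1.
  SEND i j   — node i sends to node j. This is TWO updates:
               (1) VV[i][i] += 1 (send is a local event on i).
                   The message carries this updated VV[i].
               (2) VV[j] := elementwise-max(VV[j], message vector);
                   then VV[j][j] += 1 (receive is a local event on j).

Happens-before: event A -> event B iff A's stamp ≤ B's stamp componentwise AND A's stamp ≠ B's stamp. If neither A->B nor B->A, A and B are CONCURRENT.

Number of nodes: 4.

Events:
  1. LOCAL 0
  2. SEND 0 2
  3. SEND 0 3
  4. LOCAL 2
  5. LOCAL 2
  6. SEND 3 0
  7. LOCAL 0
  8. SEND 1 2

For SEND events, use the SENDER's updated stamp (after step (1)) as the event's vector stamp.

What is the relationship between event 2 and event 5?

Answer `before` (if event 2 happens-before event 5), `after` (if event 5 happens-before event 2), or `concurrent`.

Answer: before

Derivation:
Initial: VV[0]=[0, 0, 0, 0]
Initial: VV[1]=[0, 0, 0, 0]
Initial: VV[2]=[0, 0, 0, 0]
Initial: VV[3]=[0, 0, 0, 0]
Event 1: LOCAL 0: VV[0][0]++ -> VV[0]=[1, 0, 0, 0]
Event 2: SEND 0->2: VV[0][0]++ -> VV[0]=[2, 0, 0, 0], msg_vec=[2, 0, 0, 0]; VV[2]=max(VV[2],msg_vec) then VV[2][2]++ -> VV[2]=[2, 0, 1, 0]
Event 3: SEND 0->3: VV[0][0]++ -> VV[0]=[3, 0, 0, 0], msg_vec=[3, 0, 0, 0]; VV[3]=max(VV[3],msg_vec) then VV[3][3]++ -> VV[3]=[3, 0, 0, 1]
Event 4: LOCAL 2: VV[2][2]++ -> VV[2]=[2, 0, 2, 0]
Event 5: LOCAL 2: VV[2][2]++ -> VV[2]=[2, 0, 3, 0]
Event 6: SEND 3->0: VV[3][3]++ -> VV[3]=[3, 0, 0, 2], msg_vec=[3, 0, 0, 2]; VV[0]=max(VV[0],msg_vec) then VV[0][0]++ -> VV[0]=[4, 0, 0, 2]
Event 7: LOCAL 0: VV[0][0]++ -> VV[0]=[5, 0, 0, 2]
Event 8: SEND 1->2: VV[1][1]++ -> VV[1]=[0, 1, 0, 0], msg_vec=[0, 1, 0, 0]; VV[2]=max(VV[2],msg_vec) then VV[2][2]++ -> VV[2]=[2, 1, 4, 0]
Event 2 stamp: [2, 0, 0, 0]
Event 5 stamp: [2, 0, 3, 0]
[2, 0, 0, 0] <= [2, 0, 3, 0]? True
[2, 0, 3, 0] <= [2, 0, 0, 0]? False
Relation: before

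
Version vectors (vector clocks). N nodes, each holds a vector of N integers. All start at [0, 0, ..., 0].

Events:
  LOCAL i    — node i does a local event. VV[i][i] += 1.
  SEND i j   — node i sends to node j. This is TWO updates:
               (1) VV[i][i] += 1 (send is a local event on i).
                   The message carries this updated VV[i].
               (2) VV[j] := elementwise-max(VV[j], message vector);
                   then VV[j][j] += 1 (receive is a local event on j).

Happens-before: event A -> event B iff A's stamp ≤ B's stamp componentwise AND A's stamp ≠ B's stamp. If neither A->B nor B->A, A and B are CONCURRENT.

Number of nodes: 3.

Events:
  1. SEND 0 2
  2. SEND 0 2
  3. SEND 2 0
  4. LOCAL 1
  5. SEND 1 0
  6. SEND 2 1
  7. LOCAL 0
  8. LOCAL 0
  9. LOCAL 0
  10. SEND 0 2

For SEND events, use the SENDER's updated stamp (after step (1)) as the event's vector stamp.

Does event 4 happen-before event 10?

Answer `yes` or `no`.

Answer: yes

Derivation:
Initial: VV[0]=[0, 0, 0]
Initial: VV[1]=[0, 0, 0]
Initial: VV[2]=[0, 0, 0]
Event 1: SEND 0->2: VV[0][0]++ -> VV[0]=[1, 0, 0], msg_vec=[1, 0, 0]; VV[2]=max(VV[2],msg_vec) then VV[2][2]++ -> VV[2]=[1, 0, 1]
Event 2: SEND 0->2: VV[0][0]++ -> VV[0]=[2, 0, 0], msg_vec=[2, 0, 0]; VV[2]=max(VV[2],msg_vec) then VV[2][2]++ -> VV[2]=[2, 0, 2]
Event 3: SEND 2->0: VV[2][2]++ -> VV[2]=[2, 0, 3], msg_vec=[2, 0, 3]; VV[0]=max(VV[0],msg_vec) then VV[0][0]++ -> VV[0]=[3, 0, 3]
Event 4: LOCAL 1: VV[1][1]++ -> VV[1]=[0, 1, 0]
Event 5: SEND 1->0: VV[1][1]++ -> VV[1]=[0, 2, 0], msg_vec=[0, 2, 0]; VV[0]=max(VV[0],msg_vec) then VV[0][0]++ -> VV[0]=[4, 2, 3]
Event 6: SEND 2->1: VV[2][2]++ -> VV[2]=[2, 0, 4], msg_vec=[2, 0, 4]; VV[1]=max(VV[1],msg_vec) then VV[1][1]++ -> VV[1]=[2, 3, 4]
Event 7: LOCAL 0: VV[0][0]++ -> VV[0]=[5, 2, 3]
Event 8: LOCAL 0: VV[0][0]++ -> VV[0]=[6, 2, 3]
Event 9: LOCAL 0: VV[0][0]++ -> VV[0]=[7, 2, 3]
Event 10: SEND 0->2: VV[0][0]++ -> VV[0]=[8, 2, 3], msg_vec=[8, 2, 3]; VV[2]=max(VV[2],msg_vec) then VV[2][2]++ -> VV[2]=[8, 2, 5]
Event 4 stamp: [0, 1, 0]
Event 10 stamp: [8, 2, 3]
[0, 1, 0] <= [8, 2, 3]? True. Equal? False. Happens-before: True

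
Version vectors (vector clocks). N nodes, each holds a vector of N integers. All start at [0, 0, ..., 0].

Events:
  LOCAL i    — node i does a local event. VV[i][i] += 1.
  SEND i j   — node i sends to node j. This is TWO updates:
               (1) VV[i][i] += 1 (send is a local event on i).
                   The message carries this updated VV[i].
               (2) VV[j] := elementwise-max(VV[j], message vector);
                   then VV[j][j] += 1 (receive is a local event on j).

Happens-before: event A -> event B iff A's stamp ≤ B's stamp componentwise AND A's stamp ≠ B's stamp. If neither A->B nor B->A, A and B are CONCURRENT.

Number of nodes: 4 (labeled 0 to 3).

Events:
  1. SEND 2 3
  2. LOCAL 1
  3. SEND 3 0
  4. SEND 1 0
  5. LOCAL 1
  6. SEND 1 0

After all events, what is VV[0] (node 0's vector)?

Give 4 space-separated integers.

Initial: VV[0]=[0, 0, 0, 0]
Initial: VV[1]=[0, 0, 0, 0]
Initial: VV[2]=[0, 0, 0, 0]
Initial: VV[3]=[0, 0, 0, 0]
Event 1: SEND 2->3: VV[2][2]++ -> VV[2]=[0, 0, 1, 0], msg_vec=[0, 0, 1, 0]; VV[3]=max(VV[3],msg_vec) then VV[3][3]++ -> VV[3]=[0, 0, 1, 1]
Event 2: LOCAL 1: VV[1][1]++ -> VV[1]=[0, 1, 0, 0]
Event 3: SEND 3->0: VV[3][3]++ -> VV[3]=[0, 0, 1, 2], msg_vec=[0, 0, 1, 2]; VV[0]=max(VV[0],msg_vec) then VV[0][0]++ -> VV[0]=[1, 0, 1, 2]
Event 4: SEND 1->0: VV[1][1]++ -> VV[1]=[0, 2, 0, 0], msg_vec=[0, 2, 0, 0]; VV[0]=max(VV[0],msg_vec) then VV[0][0]++ -> VV[0]=[2, 2, 1, 2]
Event 5: LOCAL 1: VV[1][1]++ -> VV[1]=[0, 3, 0, 0]
Event 6: SEND 1->0: VV[1][1]++ -> VV[1]=[0, 4, 0, 0], msg_vec=[0, 4, 0, 0]; VV[0]=max(VV[0],msg_vec) then VV[0][0]++ -> VV[0]=[3, 4, 1, 2]
Final vectors: VV[0]=[3, 4, 1, 2]; VV[1]=[0, 4, 0, 0]; VV[2]=[0, 0, 1, 0]; VV[3]=[0, 0, 1, 2]

Answer: 3 4 1 2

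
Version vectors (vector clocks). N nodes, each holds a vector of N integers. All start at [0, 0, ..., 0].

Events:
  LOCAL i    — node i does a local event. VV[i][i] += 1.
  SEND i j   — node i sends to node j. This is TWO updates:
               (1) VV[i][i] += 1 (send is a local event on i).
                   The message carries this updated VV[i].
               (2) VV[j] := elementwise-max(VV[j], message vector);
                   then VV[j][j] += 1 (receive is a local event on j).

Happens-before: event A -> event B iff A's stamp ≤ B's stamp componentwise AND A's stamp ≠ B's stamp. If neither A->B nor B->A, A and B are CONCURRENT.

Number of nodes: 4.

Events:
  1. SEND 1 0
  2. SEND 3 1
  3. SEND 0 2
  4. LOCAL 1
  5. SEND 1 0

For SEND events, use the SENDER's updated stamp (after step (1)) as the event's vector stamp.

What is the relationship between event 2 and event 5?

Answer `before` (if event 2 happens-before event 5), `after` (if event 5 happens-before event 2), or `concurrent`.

Answer: before

Derivation:
Initial: VV[0]=[0, 0, 0, 0]
Initial: VV[1]=[0, 0, 0, 0]
Initial: VV[2]=[0, 0, 0, 0]
Initial: VV[3]=[0, 0, 0, 0]
Event 1: SEND 1->0: VV[1][1]++ -> VV[1]=[0, 1, 0, 0], msg_vec=[0, 1, 0, 0]; VV[0]=max(VV[0],msg_vec) then VV[0][0]++ -> VV[0]=[1, 1, 0, 0]
Event 2: SEND 3->1: VV[3][3]++ -> VV[3]=[0, 0, 0, 1], msg_vec=[0, 0, 0, 1]; VV[1]=max(VV[1],msg_vec) then VV[1][1]++ -> VV[1]=[0, 2, 0, 1]
Event 3: SEND 0->2: VV[0][0]++ -> VV[0]=[2, 1, 0, 0], msg_vec=[2, 1, 0, 0]; VV[2]=max(VV[2],msg_vec) then VV[2][2]++ -> VV[2]=[2, 1, 1, 0]
Event 4: LOCAL 1: VV[1][1]++ -> VV[1]=[0, 3, 0, 1]
Event 5: SEND 1->0: VV[1][1]++ -> VV[1]=[0, 4, 0, 1], msg_vec=[0, 4, 0, 1]; VV[0]=max(VV[0],msg_vec) then VV[0][0]++ -> VV[0]=[3, 4, 0, 1]
Event 2 stamp: [0, 0, 0, 1]
Event 5 stamp: [0, 4, 0, 1]
[0, 0, 0, 1] <= [0, 4, 0, 1]? True
[0, 4, 0, 1] <= [0, 0, 0, 1]? False
Relation: before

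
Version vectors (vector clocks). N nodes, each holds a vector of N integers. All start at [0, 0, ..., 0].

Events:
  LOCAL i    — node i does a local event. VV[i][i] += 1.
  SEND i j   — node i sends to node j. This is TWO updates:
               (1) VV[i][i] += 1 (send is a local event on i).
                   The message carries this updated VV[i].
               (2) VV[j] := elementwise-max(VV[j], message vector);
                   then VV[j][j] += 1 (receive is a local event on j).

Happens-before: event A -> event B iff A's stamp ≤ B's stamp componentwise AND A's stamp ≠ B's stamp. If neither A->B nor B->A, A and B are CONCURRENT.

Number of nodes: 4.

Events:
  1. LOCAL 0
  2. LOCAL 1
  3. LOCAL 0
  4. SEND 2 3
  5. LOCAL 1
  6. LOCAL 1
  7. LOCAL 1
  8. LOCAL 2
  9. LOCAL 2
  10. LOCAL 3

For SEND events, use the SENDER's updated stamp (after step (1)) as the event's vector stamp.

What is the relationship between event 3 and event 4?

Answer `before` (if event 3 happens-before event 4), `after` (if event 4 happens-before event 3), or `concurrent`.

Initial: VV[0]=[0, 0, 0, 0]
Initial: VV[1]=[0, 0, 0, 0]
Initial: VV[2]=[0, 0, 0, 0]
Initial: VV[3]=[0, 0, 0, 0]
Event 1: LOCAL 0: VV[0][0]++ -> VV[0]=[1, 0, 0, 0]
Event 2: LOCAL 1: VV[1][1]++ -> VV[1]=[0, 1, 0, 0]
Event 3: LOCAL 0: VV[0][0]++ -> VV[0]=[2, 0, 0, 0]
Event 4: SEND 2->3: VV[2][2]++ -> VV[2]=[0, 0, 1, 0], msg_vec=[0, 0, 1, 0]; VV[3]=max(VV[3],msg_vec) then VV[3][3]++ -> VV[3]=[0, 0, 1, 1]
Event 5: LOCAL 1: VV[1][1]++ -> VV[1]=[0, 2, 0, 0]
Event 6: LOCAL 1: VV[1][1]++ -> VV[1]=[0, 3, 0, 0]
Event 7: LOCAL 1: VV[1][1]++ -> VV[1]=[0, 4, 0, 0]
Event 8: LOCAL 2: VV[2][2]++ -> VV[2]=[0, 0, 2, 0]
Event 9: LOCAL 2: VV[2][2]++ -> VV[2]=[0, 0, 3, 0]
Event 10: LOCAL 3: VV[3][3]++ -> VV[3]=[0, 0, 1, 2]
Event 3 stamp: [2, 0, 0, 0]
Event 4 stamp: [0, 0, 1, 0]
[2, 0, 0, 0] <= [0, 0, 1, 0]? False
[0, 0, 1, 0] <= [2, 0, 0, 0]? False
Relation: concurrent

Answer: concurrent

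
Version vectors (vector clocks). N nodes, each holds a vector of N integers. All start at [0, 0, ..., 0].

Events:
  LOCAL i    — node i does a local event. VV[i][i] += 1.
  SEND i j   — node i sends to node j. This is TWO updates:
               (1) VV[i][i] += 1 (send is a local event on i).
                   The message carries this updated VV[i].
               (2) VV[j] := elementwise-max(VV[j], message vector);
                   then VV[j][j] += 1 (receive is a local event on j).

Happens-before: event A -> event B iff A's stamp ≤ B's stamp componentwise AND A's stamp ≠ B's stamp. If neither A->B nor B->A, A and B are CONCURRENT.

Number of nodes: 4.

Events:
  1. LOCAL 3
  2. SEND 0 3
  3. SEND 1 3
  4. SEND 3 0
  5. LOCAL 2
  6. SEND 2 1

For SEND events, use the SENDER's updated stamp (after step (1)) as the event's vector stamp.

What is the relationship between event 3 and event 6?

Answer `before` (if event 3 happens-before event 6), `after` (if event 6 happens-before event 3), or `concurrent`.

Initial: VV[0]=[0, 0, 0, 0]
Initial: VV[1]=[0, 0, 0, 0]
Initial: VV[2]=[0, 0, 0, 0]
Initial: VV[3]=[0, 0, 0, 0]
Event 1: LOCAL 3: VV[3][3]++ -> VV[3]=[0, 0, 0, 1]
Event 2: SEND 0->3: VV[0][0]++ -> VV[0]=[1, 0, 0, 0], msg_vec=[1, 0, 0, 0]; VV[3]=max(VV[3],msg_vec) then VV[3][3]++ -> VV[3]=[1, 0, 0, 2]
Event 3: SEND 1->3: VV[1][1]++ -> VV[1]=[0, 1, 0, 0], msg_vec=[0, 1, 0, 0]; VV[3]=max(VV[3],msg_vec) then VV[3][3]++ -> VV[3]=[1, 1, 0, 3]
Event 4: SEND 3->0: VV[3][3]++ -> VV[3]=[1, 1, 0, 4], msg_vec=[1, 1, 0, 4]; VV[0]=max(VV[0],msg_vec) then VV[0][0]++ -> VV[0]=[2, 1, 0, 4]
Event 5: LOCAL 2: VV[2][2]++ -> VV[2]=[0, 0, 1, 0]
Event 6: SEND 2->1: VV[2][2]++ -> VV[2]=[0, 0, 2, 0], msg_vec=[0, 0, 2, 0]; VV[1]=max(VV[1],msg_vec) then VV[1][1]++ -> VV[1]=[0, 2, 2, 0]
Event 3 stamp: [0, 1, 0, 0]
Event 6 stamp: [0, 0, 2, 0]
[0, 1, 0, 0] <= [0, 0, 2, 0]? False
[0, 0, 2, 0] <= [0, 1, 0, 0]? False
Relation: concurrent

Answer: concurrent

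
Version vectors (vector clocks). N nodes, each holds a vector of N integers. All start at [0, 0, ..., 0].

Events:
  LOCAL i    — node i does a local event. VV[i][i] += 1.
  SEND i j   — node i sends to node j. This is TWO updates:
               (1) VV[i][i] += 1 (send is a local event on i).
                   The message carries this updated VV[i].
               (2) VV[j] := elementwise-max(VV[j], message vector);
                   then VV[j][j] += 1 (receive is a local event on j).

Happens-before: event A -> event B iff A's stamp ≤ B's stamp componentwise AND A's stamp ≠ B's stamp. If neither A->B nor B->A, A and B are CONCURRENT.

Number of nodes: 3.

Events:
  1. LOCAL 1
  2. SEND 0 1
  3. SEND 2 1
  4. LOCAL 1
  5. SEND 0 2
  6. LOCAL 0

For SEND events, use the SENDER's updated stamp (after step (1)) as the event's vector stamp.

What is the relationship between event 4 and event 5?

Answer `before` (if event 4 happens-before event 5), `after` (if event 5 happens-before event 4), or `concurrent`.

Answer: concurrent

Derivation:
Initial: VV[0]=[0, 0, 0]
Initial: VV[1]=[0, 0, 0]
Initial: VV[2]=[0, 0, 0]
Event 1: LOCAL 1: VV[1][1]++ -> VV[1]=[0, 1, 0]
Event 2: SEND 0->1: VV[0][0]++ -> VV[0]=[1, 0, 0], msg_vec=[1, 0, 0]; VV[1]=max(VV[1],msg_vec) then VV[1][1]++ -> VV[1]=[1, 2, 0]
Event 3: SEND 2->1: VV[2][2]++ -> VV[2]=[0, 0, 1], msg_vec=[0, 0, 1]; VV[1]=max(VV[1],msg_vec) then VV[1][1]++ -> VV[1]=[1, 3, 1]
Event 4: LOCAL 1: VV[1][1]++ -> VV[1]=[1, 4, 1]
Event 5: SEND 0->2: VV[0][0]++ -> VV[0]=[2, 0, 0], msg_vec=[2, 0, 0]; VV[2]=max(VV[2],msg_vec) then VV[2][2]++ -> VV[2]=[2, 0, 2]
Event 6: LOCAL 0: VV[0][0]++ -> VV[0]=[3, 0, 0]
Event 4 stamp: [1, 4, 1]
Event 5 stamp: [2, 0, 0]
[1, 4, 1] <= [2, 0, 0]? False
[2, 0, 0] <= [1, 4, 1]? False
Relation: concurrent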